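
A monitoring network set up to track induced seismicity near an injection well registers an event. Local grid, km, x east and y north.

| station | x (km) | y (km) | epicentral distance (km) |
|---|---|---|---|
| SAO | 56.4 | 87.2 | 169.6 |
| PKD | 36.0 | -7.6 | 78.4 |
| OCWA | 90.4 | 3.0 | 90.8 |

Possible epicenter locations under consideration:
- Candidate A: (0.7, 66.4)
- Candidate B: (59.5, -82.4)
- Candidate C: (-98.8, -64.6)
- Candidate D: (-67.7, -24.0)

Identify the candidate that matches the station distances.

For each candidate, compare |candidate − station| to the reported distance:
Candidate A: residuals SAO 110.1, PKD 3.6, OCWA 19.0 → max 110.1 km
Candidate B: residuals SAO 0.0, PKD 0.0, OCWA 0.0 → max 0.0 km
Candidate C: residuals SAO 47.5, PKD 68.0, OCWA 110.1 → max 110.1 km
Candidate D: residuals SAO 3.0, PKD 26.6, OCWA 69.6 → max 69.6 km
Only Candidate B has all residuals ≈ 0.

Candidate B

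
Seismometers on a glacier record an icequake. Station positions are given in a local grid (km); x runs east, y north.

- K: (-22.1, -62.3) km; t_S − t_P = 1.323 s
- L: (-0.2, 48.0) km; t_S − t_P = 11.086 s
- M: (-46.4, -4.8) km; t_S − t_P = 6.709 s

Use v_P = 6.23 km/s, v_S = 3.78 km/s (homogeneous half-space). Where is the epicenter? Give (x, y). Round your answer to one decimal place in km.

Distance from S−P lag: d = Δt · v_P v_S / (v_P − v_S) = Δt · (6.23·3.78)/(6.23−3.78) ≈ 9.6120·Δt.
So d_K = 12.72, d_L = 106.56, d_M = 64.49 km.
Circle about each station: (x + 22.1)² + (y + 62.3)² = 12.72²; (x + 0.2)² + (y − 48.0)² = 106.56²; (x + 46.4)² + (y + 4.8)² = 64.49².
Subtracting the K equation from the L and M equations removes the quadratic terms:
43.8 x + 220.6 y = -13258.90
-48.6 x + 115.0 y = -6190.86
Solving the 2×2 system: x ≈ -10.1, y ≈ -58.1 km.

x ≈ -10.1 km, y ≈ -58.1 km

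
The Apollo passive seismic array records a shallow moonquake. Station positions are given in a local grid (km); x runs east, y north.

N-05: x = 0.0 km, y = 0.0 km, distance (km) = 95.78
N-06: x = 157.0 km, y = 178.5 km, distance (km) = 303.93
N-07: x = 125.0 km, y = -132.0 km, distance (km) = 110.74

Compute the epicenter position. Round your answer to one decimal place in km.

Circle about each station: x² + y² = 95.78²; (x − 157.0)² + (y − 178.5)² = 303.93²; (x − 125.0)² + (y + 132.0)² = 110.74².
Subtracting the N-05 equation from the N-06 and N-07 equations removes the quadratic terms:
314.0 x + 357.0 y = -26688.39
250.0 x − 264.0 y = 29959.46
Solving the 2×2 system: x ≈ 21.2, y ≈ -93.4 km.

x ≈ 21.2 km, y ≈ -93.4 km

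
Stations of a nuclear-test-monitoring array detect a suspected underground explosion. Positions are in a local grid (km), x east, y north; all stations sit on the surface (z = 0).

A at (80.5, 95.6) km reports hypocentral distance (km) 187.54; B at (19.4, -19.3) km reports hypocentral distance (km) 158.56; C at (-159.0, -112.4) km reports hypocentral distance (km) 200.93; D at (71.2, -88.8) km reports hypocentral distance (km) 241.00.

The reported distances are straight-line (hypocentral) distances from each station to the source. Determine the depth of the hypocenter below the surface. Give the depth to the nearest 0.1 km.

Each station gives a sphere (x−x_i)² + (y−y_i)² + z² = d_i² (stations at z=0).
Subtracting the A sphere from B and C: z² cancels, leaving linear equations in x and y:
-122.2 x − 229.8 y = -4840.78
-479.0 x − 416.0 y = 17093.54
Solving: x ≈ -100.303, y ≈ 74.403 km (keep extra digits for the depth step; rounded: -100.3, 74.4).
Then from the A sphere: z² = 187.54² − (x − 80.5)² − (y − 95.6)² with x = -100.303, y = 74.403, so z ≈ 45.080 ≈ 45.1 km.
Check against D (with the unrounded solution): distance 241.00 ≈ 241.00 km. ✓

z ≈ 45.1 km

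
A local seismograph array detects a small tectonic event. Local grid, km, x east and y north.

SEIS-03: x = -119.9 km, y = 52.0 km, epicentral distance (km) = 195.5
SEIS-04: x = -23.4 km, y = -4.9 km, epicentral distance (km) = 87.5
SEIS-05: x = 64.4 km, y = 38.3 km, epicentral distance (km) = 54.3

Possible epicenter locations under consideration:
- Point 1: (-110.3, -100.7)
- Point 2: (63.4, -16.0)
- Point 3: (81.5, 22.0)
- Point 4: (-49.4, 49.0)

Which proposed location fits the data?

For each candidate, compare |candidate − station| to the reported distance:
Point 1: residuals SEIS-03 42.5, SEIS-04 41.8, SEIS-05 169.0 → max 169.0 km
Point 2: residuals SEIS-03 0.0, SEIS-04 0.0, SEIS-05 0.0 → max 0.0 km
Point 3: residuals SEIS-03 8.1, SEIS-04 20.8, SEIS-05 30.7 → max 30.7 km
Point 4: residuals SEIS-03 124.9, SEIS-04 27.7, SEIS-05 60.0 → max 124.9 km
Only Point 2 has all residuals ≈ 0.

Point 2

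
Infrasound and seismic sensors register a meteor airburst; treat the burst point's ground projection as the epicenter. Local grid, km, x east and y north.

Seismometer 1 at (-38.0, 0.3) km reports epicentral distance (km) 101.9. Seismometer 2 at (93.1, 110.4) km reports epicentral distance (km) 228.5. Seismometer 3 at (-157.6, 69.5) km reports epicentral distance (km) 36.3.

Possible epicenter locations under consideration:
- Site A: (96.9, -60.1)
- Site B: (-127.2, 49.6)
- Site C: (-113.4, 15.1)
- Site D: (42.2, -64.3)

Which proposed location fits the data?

Site B

For each candidate, compare |candidate − station| to the reported distance:
Site A: residuals Seismometer 1 45.9, Seismometer 2 58.0, Seismometer 3 249.3 → max 249.3 km
Site B: residuals Seismometer 1 0.0, Seismometer 2 0.0, Seismometer 3 0.0 → max 0.0 km
Site C: residuals Seismometer 1 25.1, Seismometer 2 1.1, Seismometer 3 33.8 → max 33.8 km
Site D: residuals Seismometer 1 1.1, Seismometer 2 46.5, Seismometer 3 204.2 → max 204.2 km
Only Site B has all residuals ≈ 0.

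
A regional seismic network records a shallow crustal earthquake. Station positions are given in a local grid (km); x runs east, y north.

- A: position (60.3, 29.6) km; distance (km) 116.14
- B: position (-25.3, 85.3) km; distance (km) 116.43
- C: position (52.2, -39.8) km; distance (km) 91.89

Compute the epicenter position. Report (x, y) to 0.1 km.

Circle about each station: (x − 60.3)² + (y − 29.6)² = 116.14²; (x + 25.3)² + (y − 85.3)² = 116.43²; (x − 52.2)² + (y + 39.8)² = 91.89².
Subtracting pairs of circle equations eliminates x²+y² and gives linear equations (the radical axes):
-171.2 x + 111.4 y = 3336.48
-16.2 x − 138.8 y = 4841.36
Solving the 2×2 system: x ≈ -39.2, y ≈ -30.3 km.

(-39.2, -30.3)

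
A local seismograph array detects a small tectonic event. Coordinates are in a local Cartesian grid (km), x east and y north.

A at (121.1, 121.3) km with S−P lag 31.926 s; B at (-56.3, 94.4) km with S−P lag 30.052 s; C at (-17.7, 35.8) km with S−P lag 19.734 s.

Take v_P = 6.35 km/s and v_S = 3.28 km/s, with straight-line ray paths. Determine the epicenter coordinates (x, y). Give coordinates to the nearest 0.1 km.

x ≈ 46.1 km, y ≈ -81.9 km

Distance from S−P lag: d = Δt · v_P v_S / (v_P − v_S) = Δt · (6.35·3.28)/(6.35−3.28) ≈ 6.7844·Δt.
So d_A = 216.60, d_B = 203.88, d_C = 133.88 km.
Circle about each station: (x − 121.1)² + (y − 121.3)² = 216.60²; (x + 56.3)² + (y − 94.4)² = 203.88²; (x + 17.7)² + (y − 35.8)² = 133.88².
Subtracting pairs of circle equations eliminates x²+y² and gives linear equations (the radical axes):
-354.8 x − 53.8 y = -11949.34
-277.6 x − 171.0 y = 1207.74
Solving the 2×2 system: x ≈ 46.1, y ≈ -81.9 km.
Check against A (with the unrounded x, y): √((x − 121.1)²+(y − 121.3)²) = 216.60 ≈ 216.60 km. ✓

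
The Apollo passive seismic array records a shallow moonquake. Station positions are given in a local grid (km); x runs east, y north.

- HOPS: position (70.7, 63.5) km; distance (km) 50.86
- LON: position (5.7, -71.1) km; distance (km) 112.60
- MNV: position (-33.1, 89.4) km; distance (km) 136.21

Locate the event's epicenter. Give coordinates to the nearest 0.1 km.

x ≈ 80.0 km, y ≈ 13.5 km

Circle about each station: (x − 70.7)² + (y − 63.5)² = 50.86²; (x − 5.7)² + (y + 71.1)² = 112.60²; (x + 33.1)² + (y − 89.4)² = 136.21².
Subtracting pairs of circle equations eliminates x²+y² and gives linear equations (the radical axes):
-130.0 x − 269.2 y = -14035.06
-207.6 x + 51.8 y = -15909.19
Solving the 2×2 system: x ≈ 80.0, y ≈ 13.5 km.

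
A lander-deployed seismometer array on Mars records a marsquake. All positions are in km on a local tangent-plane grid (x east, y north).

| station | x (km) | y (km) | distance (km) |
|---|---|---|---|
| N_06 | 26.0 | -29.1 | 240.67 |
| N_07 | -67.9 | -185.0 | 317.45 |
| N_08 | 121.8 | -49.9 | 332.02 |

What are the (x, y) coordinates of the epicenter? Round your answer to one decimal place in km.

Circle about each station: (x − 26.0)² + (y + 29.1)² = 240.67²; (x + 67.9)² + (y + 185.0)² = 317.45²; (x − 121.8)² + (y + 49.9)² = 332.02².
Subtracting the N_06 equation from the N_07 and N_08 equations removes the quadratic terms:
-187.8 x − 311.8 y = -5539.85
191.6 x − 41.6 y = -36512.79
Solving the 2×2 system: x ≈ -165.1, y ≈ 117.2 km.

x ≈ -165.1 km, y ≈ 117.2 km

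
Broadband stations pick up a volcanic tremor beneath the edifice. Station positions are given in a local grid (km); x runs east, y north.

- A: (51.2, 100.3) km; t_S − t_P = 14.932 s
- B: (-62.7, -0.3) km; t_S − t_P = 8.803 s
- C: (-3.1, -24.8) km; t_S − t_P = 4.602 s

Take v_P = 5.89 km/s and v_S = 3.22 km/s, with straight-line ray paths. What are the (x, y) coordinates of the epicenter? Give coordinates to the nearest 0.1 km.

x ≈ -0.7 km, y ≈ 7.8 km

Distance from S−P lag: d = Δt · v_P v_S / (v_P − v_S) = Δt · (5.89·3.22)/(5.89−3.22) ≈ 7.1033·Δt.
So d_A = 106.07, d_B = 62.53, d_C = 32.69 km.
Circle about each station: (x − 51.2)² + (y − 100.3)² = 106.07²; (x + 62.7)² + (y + 0.3)² = 62.53²; (x + 3.1)² + (y + 24.8)² = 32.69².
Subtracting pairs of circle equations eliminates x²+y² and gives linear equations (the radical axes):
-227.8 x − 201.2 y = -1409.31
-108.6 x − 250.2 y = -1874.67
Solving the 2×2 system: x ≈ -0.7, y ≈ 7.8 km.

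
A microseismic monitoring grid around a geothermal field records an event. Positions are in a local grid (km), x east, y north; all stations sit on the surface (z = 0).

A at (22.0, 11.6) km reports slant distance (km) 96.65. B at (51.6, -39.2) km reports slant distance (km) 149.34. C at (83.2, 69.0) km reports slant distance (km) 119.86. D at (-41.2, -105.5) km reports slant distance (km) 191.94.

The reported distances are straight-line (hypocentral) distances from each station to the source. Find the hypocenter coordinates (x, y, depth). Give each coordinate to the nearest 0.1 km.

x ≈ -24.1 km, y ≈ 78.3 km, depth ≈ 52.6 km

Each station gives a sphere (x−x_i)² + (y−y_i)² + z² = d_i² (stations at z=0).
Subtracting the A sphere from B and C: z² cancels, leaving linear equations in x and y:
59.2 x − 101.6 y = -9380.57
122.4 x + 114.8 y = 6039.48
Solving: x ≈ -24.089, y ≈ 78.292 km (keep extra digits for the depth step; rounded: -24.1, 78.3).
Then from the A sphere: z² = 96.65² − (x − 22.0)² − (y − 11.6)² with x = -24.089, y = 78.292, so z ≈ 52.623 ≈ 52.6 km.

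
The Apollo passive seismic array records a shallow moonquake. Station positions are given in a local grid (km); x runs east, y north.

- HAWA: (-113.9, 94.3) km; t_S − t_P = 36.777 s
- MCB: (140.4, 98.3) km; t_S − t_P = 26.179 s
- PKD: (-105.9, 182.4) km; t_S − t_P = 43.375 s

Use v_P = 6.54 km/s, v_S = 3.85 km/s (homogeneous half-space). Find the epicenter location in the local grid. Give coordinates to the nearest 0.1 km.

x ≈ 132.0 km, y ≈ -146.6 km

Distance from S−P lag: d = Δt · v_P v_S / (v_P − v_S) = Δt · (6.54·3.85)/(6.54−3.85) ≈ 9.3602·Δt.
So d_HAWA = 344.24, d_MCB = 245.04, d_PKD = 406.00 km.
Circle about each station: (x + 113.9)² + (y − 94.3)² = 344.24²; (x − 140.4)² + (y − 98.3)² = 245.04²; (x + 105.9)² + (y − 182.4)² = 406.00².
Subtracting pairs of circle equations eliminates x²+y² and gives linear equations (the radical axes):
508.6 x + 8.0 y = 65965.93
16.0 x + 176.2 y = -23715.95
Solving the 2×2 system: x ≈ 132.0, y ≈ -146.6 km.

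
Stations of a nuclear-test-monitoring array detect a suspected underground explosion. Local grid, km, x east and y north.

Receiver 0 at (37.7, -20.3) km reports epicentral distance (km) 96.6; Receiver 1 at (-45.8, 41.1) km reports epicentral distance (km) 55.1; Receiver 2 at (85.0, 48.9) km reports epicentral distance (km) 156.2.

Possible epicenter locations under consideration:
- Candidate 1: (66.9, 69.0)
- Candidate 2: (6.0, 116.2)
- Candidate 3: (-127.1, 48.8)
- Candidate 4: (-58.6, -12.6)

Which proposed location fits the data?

Candidate 4

For each candidate, compare |candidate − station| to the reported distance:
Candidate 1: residuals Receiver 0 2.6, Receiver 1 61.0, Receiver 2 129.2 → max 129.2 km
Candidate 2: residuals Receiver 0 43.5, Receiver 1 36.1, Receiver 2 52.4 → max 52.4 km
Candidate 3: residuals Receiver 0 82.1, Receiver 1 26.6, Receiver 2 55.9 → max 82.1 km
Candidate 4: residuals Receiver 0 0.0, Receiver 1 0.1, Receiver 2 0.0 → max 0.1 km
Only Candidate 4 has all residuals ≈ 0.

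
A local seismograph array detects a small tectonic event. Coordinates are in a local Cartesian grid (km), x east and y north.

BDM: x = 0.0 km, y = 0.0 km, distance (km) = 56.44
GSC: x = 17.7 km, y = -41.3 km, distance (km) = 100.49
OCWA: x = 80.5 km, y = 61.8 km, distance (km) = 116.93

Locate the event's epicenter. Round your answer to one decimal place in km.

-35.1 km east, 44.2 km north

Circle about each station: x² + y² = 56.44²; (x − 17.7)² + (y + 41.3)² = 100.49²; (x − 80.5)² + (y − 61.8)² = 116.93².
Subtracting pairs of circle equations eliminates x²+y² and gives linear equations (the radical axes):
35.4 x − 82.6 y = -4893.79
161.0 x + 123.6 y = -187.66
Solving the 2×2 system: x ≈ -35.1, y ≈ 44.2 km.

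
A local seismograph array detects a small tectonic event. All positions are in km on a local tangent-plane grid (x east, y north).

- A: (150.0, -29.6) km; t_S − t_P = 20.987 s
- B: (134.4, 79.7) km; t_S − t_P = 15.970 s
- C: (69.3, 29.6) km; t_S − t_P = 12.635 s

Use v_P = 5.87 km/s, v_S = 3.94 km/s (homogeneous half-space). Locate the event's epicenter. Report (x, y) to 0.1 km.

Distance from S−P lag: d = Δt · v_P v_S / (v_P − v_S) = Δt · (5.87·3.94)/(5.87−3.94) ≈ 11.9833·Δt.
So d_A = 251.49, d_B = 191.37, d_C = 151.41 km.
Circle about each station: (x − 150.0)² + (y + 29.6)² = 251.49²; (x − 134.4)² + (y − 79.7)² = 191.37²; (x − 69.3)² + (y − 29.6)² = 151.41².
Subtracting the A equation from the B and C equations removes the quadratic terms:
-31.2 x + 218.6 y = 27664.03
-161.4 x + 118.4 y = 22624.72
Solving the 2×2 system: x ≈ -52.9, y ≈ 119.0 km.

x ≈ -52.9 km, y ≈ 119.0 km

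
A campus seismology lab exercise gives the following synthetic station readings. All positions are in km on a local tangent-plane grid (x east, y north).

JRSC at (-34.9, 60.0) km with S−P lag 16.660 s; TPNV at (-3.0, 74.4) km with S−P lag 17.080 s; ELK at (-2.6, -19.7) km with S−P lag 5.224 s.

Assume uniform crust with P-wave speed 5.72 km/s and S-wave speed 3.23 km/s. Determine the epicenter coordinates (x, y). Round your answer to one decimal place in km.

x ≈ 21.7 km, y ≈ -49.9 km

Distance from S−P lag: d = Δt · v_P v_S / (v_P − v_S) = Δt · (5.72·3.23)/(5.72−3.23) ≈ 7.4199·Δt.
So d_JRSC = 123.62, d_TPNV = 126.73, d_ELK = 38.76 km.
Circle about each station: (x + 34.9)² + (y − 60.0)² = 123.62²; (x + 3.0)² + (y − 74.4)² = 126.73²; (x + 2.6)² + (y + 19.7)² = 38.76².
Subtracting the JRSC equation from the TPNV and ELK equations removes the quadratic terms:
63.8 x + 28.8 y = -52.24
64.6 x − 159.4 y = 9356.41
Solving the 2×2 system: x ≈ 21.7, y ≈ -49.9 km.
Check against JRSC (with the unrounded x, y): √((x + 34.9)²+(y − 60.0)²) = 123.62 ≈ 123.62 km. ✓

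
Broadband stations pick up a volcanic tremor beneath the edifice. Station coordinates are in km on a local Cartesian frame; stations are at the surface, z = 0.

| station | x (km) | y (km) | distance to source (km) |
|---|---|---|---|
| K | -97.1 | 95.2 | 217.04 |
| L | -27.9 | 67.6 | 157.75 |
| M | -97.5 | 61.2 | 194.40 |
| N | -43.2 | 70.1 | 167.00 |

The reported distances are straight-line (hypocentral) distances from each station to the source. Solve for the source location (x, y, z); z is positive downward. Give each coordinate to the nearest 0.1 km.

Each station gives a sphere (x−x_i)² + (y−y_i)² + z² = d_i² (stations at z=0).
Subtracting the K sphere from L and M: z² cancels, leaving linear equations in x and y:
138.4 x − 55.2 y = 9078.02
-0.8 x − 68.0 y = 4075.24
Solving: x ≈ 41.495, y ≈ -60.418 km (keep extra digits for the depth step; rounded: 41.5, -60.4).
Then from the K sphere: z² = 217.04² − (x + 97.1)² − (y − 95.2)² with x = 41.495, y = -60.418, so z ≈ 60.670 ≈ 60.7 km.

x ≈ 41.5 km, y ≈ -60.4 km, depth ≈ 60.7 km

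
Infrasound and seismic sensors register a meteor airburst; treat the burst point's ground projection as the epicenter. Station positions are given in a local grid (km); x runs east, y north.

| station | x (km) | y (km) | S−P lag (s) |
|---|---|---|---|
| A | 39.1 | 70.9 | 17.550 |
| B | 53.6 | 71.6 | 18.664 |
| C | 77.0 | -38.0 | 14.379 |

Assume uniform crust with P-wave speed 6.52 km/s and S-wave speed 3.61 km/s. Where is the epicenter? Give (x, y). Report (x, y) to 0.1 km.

Distance from S−P lag: d = Δt · v_P v_S / (v_P − v_S) = Δt · (6.52·3.61)/(6.52−3.61) ≈ 8.0884·Δt.
So d_A = 141.95, d_B = 150.96, d_C = 116.30 km.
Circle about each station: (x − 39.1)² + (y − 70.9)² = 141.95²; (x − 53.6)² + (y − 71.6)² = 150.96²; (x − 77.0)² + (y + 38.0)² = 116.30².
Subtracting pairs of circle equations eliminates x²+y² and gives linear equations (the radical axes):
29.0 x + 1.4 y = -1195.22
75.8 x − 217.8 y = 7441.49
Solving the 2×2 system: x ≈ -38.9, y ≈ -47.7 km.
Check against A (with the unrounded x, y): √((x − 39.1)²+(y − 70.9)²) = 141.96 ≈ 141.95 km. ✓

(-38.9, -47.7)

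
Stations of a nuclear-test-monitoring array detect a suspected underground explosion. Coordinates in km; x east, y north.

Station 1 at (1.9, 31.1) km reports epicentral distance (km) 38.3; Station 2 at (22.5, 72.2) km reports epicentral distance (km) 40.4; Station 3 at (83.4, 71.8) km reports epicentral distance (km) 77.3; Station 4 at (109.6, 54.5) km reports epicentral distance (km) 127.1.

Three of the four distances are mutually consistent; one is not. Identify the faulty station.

Station 3

Solve using three stations at a time. Using Station 1, Station 2, Station 4 (subtract circle equations pairwise → linear system) gives (x, y) ≈ (-17.1, 64.3).
Distances from that point to each station vs reported:
  Station 1: calculated 38.3 vs reported 38.3 → residual 0.0 km
  Station 2: calculated 40.4 vs reported 40.4 → residual 0.0 km
  Station 3: calculated 100.8 vs reported 77.3 → residual 23.5 km
  Station 4: calculated 127.1 vs reported 127.1 → residual 0.0 km
Station 1, Station 2, Station 4 are mutually consistent (residuals ≈ 0); Station 3 is off by 23.5 km.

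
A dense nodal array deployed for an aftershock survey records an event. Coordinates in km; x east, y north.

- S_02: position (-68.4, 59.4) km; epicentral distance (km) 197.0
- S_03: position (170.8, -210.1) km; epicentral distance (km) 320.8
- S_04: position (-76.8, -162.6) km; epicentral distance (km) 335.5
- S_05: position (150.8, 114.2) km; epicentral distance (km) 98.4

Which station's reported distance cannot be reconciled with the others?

Solve using three stations at a time. Using S_02, S_03, S_04 (subtract circle equations pairwise → linear system) gives (x, y) ≈ (122.8, 107.1).
Distances from that point to each station vs reported:
  S_02: calculated 197.0 vs reported 197.0 → residual 0.0 km
  S_03: calculated 320.8 vs reported 320.8 → residual 0.0 km
  S_04: calculated 335.5 vs reported 335.5 → residual 0.0 km
  S_05: calculated 28.9 vs reported 98.4 → residual 69.5 km
S_02, S_03, S_04 are mutually consistent (residuals ≈ 0); S_05 is off by 69.5 km.

S_05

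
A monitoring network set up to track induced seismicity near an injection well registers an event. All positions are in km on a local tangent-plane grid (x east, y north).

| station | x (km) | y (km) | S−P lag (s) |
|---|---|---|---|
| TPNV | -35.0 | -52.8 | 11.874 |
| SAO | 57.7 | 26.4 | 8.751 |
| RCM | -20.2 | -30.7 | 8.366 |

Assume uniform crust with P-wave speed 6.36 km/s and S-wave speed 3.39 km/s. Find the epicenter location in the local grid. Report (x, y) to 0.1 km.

(-5.8, 28.3)

Distance from S−P lag: d = Δt · v_P v_S / (v_P − v_S) = Δt · (6.36·3.39)/(6.36−3.39) ≈ 7.2594·Δt.
So d_TPNV = 86.20, d_SAO = 63.53, d_RCM = 60.73 km.
Circle about each station: (x + 35.0)² + (y + 52.8)² = 86.20²; (x − 57.7)² + (y − 26.4)² = 63.53²; (x + 20.2)² + (y + 30.7)² = 60.73².
Subtracting the TPNV equation from the SAO and RCM equations removes the quadratic terms:
185.4 x + 158.4 y = 3407.79
29.6 x + 44.2 y = 1080.00
Solving the 2×2 system: x ≈ -5.8, y ≈ 28.3 km.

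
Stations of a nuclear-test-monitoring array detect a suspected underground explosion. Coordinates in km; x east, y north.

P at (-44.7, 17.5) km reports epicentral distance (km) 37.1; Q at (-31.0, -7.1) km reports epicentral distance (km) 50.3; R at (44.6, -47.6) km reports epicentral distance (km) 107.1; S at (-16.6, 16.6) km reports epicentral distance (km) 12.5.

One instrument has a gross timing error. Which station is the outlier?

S

Solve using three stations at a time. Using P, Q, R (subtract circle equations pairwise → linear system) gives (x, y) ≈ (-15.7, 41.0).
Distances from that point to each station vs reported:
  P: calculated 37.3 vs reported 37.1 → residual 0.2 km
  Q: calculated 50.4 vs reported 50.3 → residual 0.1 km
  R: calculated 107.2 vs reported 107.1 → residual 0.1 km
  S: calculated 24.4 vs reported 12.5 → residual 11.9 km
P, Q, R are mutually consistent (residuals ≈ 0); S is off by 11.9 km.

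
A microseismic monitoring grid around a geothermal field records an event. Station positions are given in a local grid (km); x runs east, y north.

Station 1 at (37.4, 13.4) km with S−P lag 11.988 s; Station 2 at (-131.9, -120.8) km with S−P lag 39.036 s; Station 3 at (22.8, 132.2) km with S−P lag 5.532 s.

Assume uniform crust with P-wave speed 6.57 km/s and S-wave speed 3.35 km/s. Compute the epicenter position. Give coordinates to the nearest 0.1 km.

Distance from S−P lag: d = Δt · v_P v_S / (v_P − v_S) = Δt · (6.57·3.35)/(6.57−3.35) ≈ 6.8352·Δt.
So d_Station 1 = 81.94, d_Station 2 = 266.82, d_Station 3 = 37.81 km.
Circle about each station: (x − 37.4)² + (y − 13.4)² = 81.94²; (x + 131.9)² + (y + 120.8)² = 266.82²; (x − 22.8)² + (y − 132.2)² = 37.81².
Subtracting the Station 1 equation from the Station 2 and Station 3 equations removes the quadratic terms:
-338.6 x − 268.4 y = -34066.82
-29.2 x + 237.6 y = 21702.93
Solving the 2×2 system: x ≈ 25.7, y ≈ 94.5 km.

25.7 km east, 94.5 km north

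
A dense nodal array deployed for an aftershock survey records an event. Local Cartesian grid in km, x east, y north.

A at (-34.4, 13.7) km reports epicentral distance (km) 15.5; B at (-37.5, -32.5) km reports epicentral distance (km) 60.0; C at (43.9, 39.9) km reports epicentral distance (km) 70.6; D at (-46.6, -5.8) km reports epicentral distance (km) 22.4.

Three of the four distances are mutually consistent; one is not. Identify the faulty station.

Solve using three stations at a time. Using A, B, C (subtract circle equations pairwise → linear system) gives (x, y) ≈ (-25.4, 26.3).
Distances from that point to each station vs reported:
  A: calculated 15.5 vs reported 15.5 → residual 0.0 km
  B: calculated 60.0 vs reported 60.0 → residual 0.0 km
  C: calculated 70.6 vs reported 70.6 → residual 0.0 km
  D: calculated 38.4 vs reported 22.4 → residual 16.0 km
A, B, C are mutually consistent (residuals ≈ 0); D is off by 16.0 km.

D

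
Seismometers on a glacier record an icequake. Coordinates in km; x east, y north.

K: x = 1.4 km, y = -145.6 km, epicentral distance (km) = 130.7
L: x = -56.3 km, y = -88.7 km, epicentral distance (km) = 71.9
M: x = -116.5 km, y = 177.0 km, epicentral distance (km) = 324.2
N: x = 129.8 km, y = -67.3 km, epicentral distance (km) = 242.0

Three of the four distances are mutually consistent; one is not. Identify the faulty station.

K

Solve using three stations at a time. Using L, M, N (subtract circle equations pairwise → linear system) gives (x, y) ≈ (-98.8, -146.7).
Distances from that point to each station vs reported:
  K: calculated 100.2 vs reported 130.7 → residual 30.5 km
  L: calculated 71.9 vs reported 71.9 → residual 0.0 km
  M: calculated 324.2 vs reported 324.2 → residual 0.0 km
  N: calculated 242.0 vs reported 242.0 → residual 0.0 km
L, M, N are mutually consistent (residuals ≈ 0); K is off by 30.5 km.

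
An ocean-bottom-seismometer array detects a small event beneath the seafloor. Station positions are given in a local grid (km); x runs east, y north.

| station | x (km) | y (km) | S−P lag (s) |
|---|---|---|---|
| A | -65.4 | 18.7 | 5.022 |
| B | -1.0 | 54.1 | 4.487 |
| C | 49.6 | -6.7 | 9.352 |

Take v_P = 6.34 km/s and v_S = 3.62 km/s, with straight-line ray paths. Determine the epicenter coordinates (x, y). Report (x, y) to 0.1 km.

x ≈ -23.3 km, y ≈ 23.5 km

Distance from S−P lag: d = Δt · v_P v_S / (v_P − v_S) = Δt · (6.34·3.62)/(6.34−3.62) ≈ 8.4378·Δt.
So d_A = 42.37, d_B = 37.86, d_C = 78.91 km.
Circle about each station: (x + 65.4)² + (y − 18.7)² = 42.37²; (x + 1.0)² + (y − 54.1)² = 37.86²; (x − 49.6)² + (y + 6.7)² = 78.91².
Subtracting pairs of circle equations eliminates x²+y² and gives linear equations (the radical axes):
128.8 x + 70.8 y = -1337.20
230.0 x − 50.8 y = -6553.37
Solving the 2×2 system: x ≈ -23.3, y ≈ 23.5 km.
Check against A (with the unrounded x, y): √((x + 65.4)²+(y − 18.7)²) = 42.37 ≈ 42.37 km. ✓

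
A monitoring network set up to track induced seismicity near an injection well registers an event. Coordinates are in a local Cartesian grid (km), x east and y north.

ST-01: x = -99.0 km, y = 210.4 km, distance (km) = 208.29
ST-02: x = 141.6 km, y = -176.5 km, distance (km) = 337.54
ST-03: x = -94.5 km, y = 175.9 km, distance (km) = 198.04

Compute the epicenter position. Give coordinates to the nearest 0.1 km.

Circle about each station: (x + 99.0)² + (y − 210.4)² = 208.29²; (x − 141.6)² + (y + 176.5)² = 337.54²; (x + 94.5)² + (y − 175.9)² = 198.04².
Subtracting the ST-01 equation from the ST-02 and ST-03 equations removes the quadratic terms:
481.2 x − 773.8 y = -73414.88
9.0 x − 69.0 y = -10033.22
Solving the 2×2 system: x ≈ 102.8, y ≈ 158.8 km.
Check against ST-01 (with the unrounded x, y): √((x + 99.0)²+(y − 210.4)²) = 208.31 ≈ 208.29 km. ✓

(102.8, 158.8)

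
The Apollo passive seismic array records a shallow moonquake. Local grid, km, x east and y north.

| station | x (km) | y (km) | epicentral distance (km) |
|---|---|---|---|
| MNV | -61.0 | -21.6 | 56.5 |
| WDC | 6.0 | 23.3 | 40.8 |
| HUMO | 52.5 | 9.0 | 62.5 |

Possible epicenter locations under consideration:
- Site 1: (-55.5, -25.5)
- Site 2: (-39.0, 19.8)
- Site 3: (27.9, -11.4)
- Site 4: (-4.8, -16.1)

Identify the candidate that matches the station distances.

Site 4

For each candidate, compare |candidate − station| to the reported distance:
Site 1: residuals MNV 49.8, WDC 37.7, HUMO 50.9 → max 50.9 km
Site 2: residuals MNV 9.6, WDC 4.3, HUMO 29.6 → max 29.6 km
Site 3: residuals MNV 33.0, WDC 0.2, HUMO 30.5 → max 33.0 km
Site 4: residuals MNV 0.0, WDC 0.1, HUMO 0.1 → max 0.1 km
Only Site 4 has all residuals ≈ 0.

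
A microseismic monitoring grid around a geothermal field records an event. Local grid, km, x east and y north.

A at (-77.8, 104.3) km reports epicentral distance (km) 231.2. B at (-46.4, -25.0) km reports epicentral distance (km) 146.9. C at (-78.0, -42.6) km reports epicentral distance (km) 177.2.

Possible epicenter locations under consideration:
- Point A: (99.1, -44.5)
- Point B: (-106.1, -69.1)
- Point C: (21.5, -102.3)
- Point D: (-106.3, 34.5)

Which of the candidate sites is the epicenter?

For each candidate, compare |candidate − station| to the reported distance:
Point A: residuals A 0.0, B 0.1, C 0.1 → max 0.1 km
Point B: residuals A 55.5, B 72.7, C 138.6 → max 138.6 km
Point C: residuals A 2.0, B 44.0, C 61.2 → max 61.2 km
Point D: residuals A 155.8, B 62.5, C 95.1 → max 155.8 km
Only Point A has all residuals ≈ 0.

Point A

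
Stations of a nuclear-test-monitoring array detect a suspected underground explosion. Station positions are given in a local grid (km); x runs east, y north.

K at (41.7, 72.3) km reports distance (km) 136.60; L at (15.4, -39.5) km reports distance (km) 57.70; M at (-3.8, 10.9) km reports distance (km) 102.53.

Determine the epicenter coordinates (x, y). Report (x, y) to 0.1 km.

68.7 km east, -61.6 km north

Circle about each station: (x − 41.7)² + (y − 72.3)² = 136.60²; (x − 15.4)² + (y + 39.5)² = 57.70²; (x + 3.8)² + (y − 10.9)² = 102.53².
Subtracting pairs of circle equations eliminates x²+y² and gives linear equations (the radical axes):
-52.6 x − 223.6 y = 10161.50
-91.0 x − 122.8 y = 1314.23
Solving the 2×2 system: x ≈ 68.7, y ≈ -61.6 km.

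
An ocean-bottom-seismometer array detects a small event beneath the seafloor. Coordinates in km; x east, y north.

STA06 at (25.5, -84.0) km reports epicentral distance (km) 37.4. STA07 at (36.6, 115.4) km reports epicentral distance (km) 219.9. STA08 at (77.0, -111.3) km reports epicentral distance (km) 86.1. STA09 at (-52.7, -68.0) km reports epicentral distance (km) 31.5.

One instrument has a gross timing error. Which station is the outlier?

STA09

Solve using three stations at a time. Using STA06, STA07, STA08 (subtract circle equations pairwise → linear system) gives (x, y) ≈ (-8.3, -99.9).
Distances from that point to each station vs reported:
  STA06: calculated 37.3 vs reported 37.4 → residual 0.1 km
  STA07: calculated 219.9 vs reported 219.9 → residual 0.0 km
  STA08: calculated 86.1 vs reported 86.1 → residual 0.0 km
  STA09: calculated 54.6 vs reported 31.5 → residual 23.1 km
STA06, STA07, STA08 are mutually consistent (residuals ≈ 0); STA09 is off by 23.1 km.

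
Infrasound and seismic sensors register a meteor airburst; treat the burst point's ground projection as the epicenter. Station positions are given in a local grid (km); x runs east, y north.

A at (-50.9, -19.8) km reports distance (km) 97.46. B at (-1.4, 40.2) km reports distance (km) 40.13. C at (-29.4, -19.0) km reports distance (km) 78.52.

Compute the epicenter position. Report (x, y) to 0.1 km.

Circle about each station: (x + 50.9)² + (y + 19.8)² = 97.46²; (x + 1.4)² + (y − 40.2)² = 40.13²; (x + 29.4)² + (y + 19.0)² = 78.52².
Subtracting pairs of circle equations eliminates x²+y² and gives linear equations (the radical axes):
99.0 x + 120.0 y = 6523.18
43.0 x + 1.6 y = 1575.57
Solving the 2×2 system: x ≈ 35.7, y ≈ 24.9 km.
Check against A (with the unrounded x, y): √((x + 50.9)²+(y + 19.8)²) = 97.47 ≈ 97.46 km. ✓

x ≈ 35.7 km, y ≈ 24.9 km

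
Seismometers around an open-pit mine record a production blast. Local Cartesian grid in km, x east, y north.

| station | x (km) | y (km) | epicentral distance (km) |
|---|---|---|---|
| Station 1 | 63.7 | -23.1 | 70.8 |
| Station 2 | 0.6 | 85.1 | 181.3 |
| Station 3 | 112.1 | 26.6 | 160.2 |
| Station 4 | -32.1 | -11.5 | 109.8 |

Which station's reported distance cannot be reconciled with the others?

Solve using three stations at a time. Using Station 1, Station 2, Station 4 (subtract circle equations pairwise → linear system) gives (x, y) ≈ (43.6, -91.0).
Distances from that point to each station vs reported:
  Station 1: calculated 70.8 vs reported 70.8 → residual 0.0 km
  Station 2: calculated 181.3 vs reported 181.3 → residual 0.0 km
  Station 3: calculated 136.1 vs reported 160.2 → residual 24.1 km
  Station 4: calculated 109.8 vs reported 109.8 → residual 0.0 km
Station 1, Station 2, Station 4 are mutually consistent (residuals ≈ 0); Station 3 is off by 24.1 km.

Station 3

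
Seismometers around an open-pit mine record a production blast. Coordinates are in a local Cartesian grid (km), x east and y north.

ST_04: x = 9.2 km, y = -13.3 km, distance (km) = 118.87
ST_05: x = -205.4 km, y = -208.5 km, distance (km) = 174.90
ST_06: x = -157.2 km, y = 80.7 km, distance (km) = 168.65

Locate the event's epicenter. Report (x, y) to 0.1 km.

Circle about each station: (x − 9.2)² + (y + 13.3)² = 118.87²; (x + 205.4)² + (y + 208.5)² = 174.90²; (x + 157.2)² + (y − 80.7)² = 168.65².
Subtracting the ST_04 equation from the ST_05 and ST_06 equations removes the quadratic terms:
-429.2 x − 390.4 y = 68939.95
-332.8 x + 188.0 y = 16650.05
Solving the 2×2 system: x ≈ -92.4, y ≈ -75.0 km.

x ≈ -92.4 km, y ≈ -75.0 km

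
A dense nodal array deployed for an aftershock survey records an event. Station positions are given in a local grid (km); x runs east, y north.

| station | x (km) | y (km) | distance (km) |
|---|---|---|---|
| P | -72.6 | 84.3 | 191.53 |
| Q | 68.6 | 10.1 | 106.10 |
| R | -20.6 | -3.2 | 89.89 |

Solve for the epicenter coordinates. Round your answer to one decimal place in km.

Circle about each station: (x + 72.6)² + (y − 84.3)² = 191.53²; (x − 68.6)² + (y − 10.1)² = 106.10²; (x + 20.6)² + (y + 3.2)² = 89.89².
Subtracting pairs of circle equations eliminates x²+y² and gives linear equations (the radical axes):
282.4 x − 148.4 y = 17857.25
104.0 x − 175.0 y = 16660.88
Solving the 2×2 system: x ≈ 19.2, y ≈ -83.8 km.

(19.2, -83.8)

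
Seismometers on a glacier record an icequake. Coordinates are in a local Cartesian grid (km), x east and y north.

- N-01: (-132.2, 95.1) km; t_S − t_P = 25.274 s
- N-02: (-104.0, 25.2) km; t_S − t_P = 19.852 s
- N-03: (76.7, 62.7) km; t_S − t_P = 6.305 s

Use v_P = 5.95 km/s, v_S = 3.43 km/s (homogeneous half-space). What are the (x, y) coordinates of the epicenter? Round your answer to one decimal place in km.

Distance from S−P lag: d = Δt · v_P v_S / (v_P − v_S) = Δt · (5.95·3.43)/(5.95−3.43) ≈ 8.0986·Δt.
So d_N-01 = 204.68, d_N-02 = 160.77, d_N-03 = 51.06 km.
Circle about each station: (x + 132.2)² + (y − 95.1)² = 204.68²; (x + 104.0)² + (y − 25.2)² = 160.77²; (x − 76.7)² + (y − 62.7)² = 51.06².
Subtracting the N-01 equation from the N-02 and N-03 equations removes the quadratic terms:
56.4 x − 139.8 y = 977.10
417.8 x − 64.8 y = 22580.11
Solving the 2×2 system: x ≈ 56.5, y ≈ 15.8 km.

(56.5, 15.8)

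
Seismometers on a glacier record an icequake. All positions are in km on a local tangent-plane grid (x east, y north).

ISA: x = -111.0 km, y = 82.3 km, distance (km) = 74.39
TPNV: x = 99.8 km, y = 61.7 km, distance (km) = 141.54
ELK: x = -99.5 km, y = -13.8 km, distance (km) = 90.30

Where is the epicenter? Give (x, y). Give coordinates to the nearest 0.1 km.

Circle about each station: (x + 111.0)² + (y − 82.3)² = 74.39²; (x − 99.8)² + (y − 61.7)² = 141.54²; (x + 99.5)² + (y + 13.8)² = 90.30².
Subtracting pairs of circle equations eliminates x²+y² and gives linear equations (the radical axes):
421.6 x − 41.2 y = -19827.06
23.0 x − 192.2 y = -11623.82
Solving the 2×2 system: x ≈ -41.6, y ≈ 55.5 km.

x ≈ -41.6 km, y ≈ 55.5 km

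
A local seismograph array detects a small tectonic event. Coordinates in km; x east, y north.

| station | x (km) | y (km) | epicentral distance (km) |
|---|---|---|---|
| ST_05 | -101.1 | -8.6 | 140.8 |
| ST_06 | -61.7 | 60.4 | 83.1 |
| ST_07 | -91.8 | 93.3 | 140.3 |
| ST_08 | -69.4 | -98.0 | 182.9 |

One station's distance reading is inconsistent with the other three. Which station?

ST_07

Solve using three stations at a time. Using ST_05, ST_06, ST_08 (subtract circle equations pairwise → linear system) gives (x, y) ≈ (21.5, 60.8).
Distances from that point to each station vs reported:
  ST_05: calculated 140.9 vs reported 140.8 → residual 0.1 km
  ST_06: calculated 83.2 vs reported 83.1 → residual 0.1 km
  ST_07: calculated 117.9 vs reported 140.3 → residual 22.4 km
  ST_08: calculated 182.9 vs reported 182.9 → residual 0.0 km
ST_05, ST_06, ST_08 are mutually consistent (residuals ≈ 0); ST_07 is off by 22.4 km.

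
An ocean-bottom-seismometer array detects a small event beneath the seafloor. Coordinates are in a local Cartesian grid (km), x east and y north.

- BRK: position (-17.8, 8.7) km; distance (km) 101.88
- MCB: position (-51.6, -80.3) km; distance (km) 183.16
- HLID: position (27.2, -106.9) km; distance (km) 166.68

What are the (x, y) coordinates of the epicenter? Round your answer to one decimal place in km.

x ≈ 73.9 km, y ≈ 53.1 km

Circle about each station: (x + 17.8)² + (y − 8.7)² = 101.88²; (x + 51.6)² + (y + 80.3)² = 183.16²; (x − 27.2)² + (y + 106.9)² = 166.68².
Subtracting pairs of circle equations eliminates x²+y² and gives linear equations (the radical axes):
-67.6 x − 178.0 y = -14449.93
90.0 x − 231.2 y = -5627.77
Solving the 2×2 system: x ≈ 73.9, y ≈ 53.1 km.
Check against BRK (with the unrounded x, y): √((x + 17.8)²+(y − 8.7)²) = 101.89 ≈ 101.88 km. ✓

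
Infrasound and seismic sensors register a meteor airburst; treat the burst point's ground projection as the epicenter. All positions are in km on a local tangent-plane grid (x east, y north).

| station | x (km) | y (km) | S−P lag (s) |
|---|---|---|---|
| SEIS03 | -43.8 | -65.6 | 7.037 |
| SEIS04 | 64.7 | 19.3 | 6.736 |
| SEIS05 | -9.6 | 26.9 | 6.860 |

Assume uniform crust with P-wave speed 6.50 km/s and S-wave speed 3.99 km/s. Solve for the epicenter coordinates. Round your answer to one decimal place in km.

Distance from S−P lag: d = Δt · v_P v_S / (v_P − v_S) = Δt · (6.50·3.99)/(6.50−3.99) ≈ 10.3327·Δt.
So d_SEIS03 = 72.71, d_SEIS04 = 69.60, d_SEIS05 = 70.88 km.
Circle about each station: (x + 43.8)² + (y + 65.6)² = 72.71²; (x − 64.7)² + (y − 19.3)² = 69.60²; (x + 9.6)² + (y − 26.9)² = 70.88².
Subtracting pairs of circle equations eliminates x²+y² and gives linear equations (the radical axes):
217.0 x + 169.8 y = -1220.64
68.4 x + 185.0 y = -5143.26
Solving the 2×2 system: x ≈ 22.7, y ≈ -36.2 km.

(22.7, -36.2)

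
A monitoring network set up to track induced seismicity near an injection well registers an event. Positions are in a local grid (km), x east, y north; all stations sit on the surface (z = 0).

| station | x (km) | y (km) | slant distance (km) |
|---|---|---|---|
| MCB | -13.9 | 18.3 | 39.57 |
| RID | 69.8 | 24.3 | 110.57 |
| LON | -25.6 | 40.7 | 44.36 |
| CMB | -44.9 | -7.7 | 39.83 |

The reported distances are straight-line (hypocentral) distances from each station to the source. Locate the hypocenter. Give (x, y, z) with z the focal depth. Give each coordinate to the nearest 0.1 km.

Each station gives a sphere (x−x_i)² + (y−y_i)² + z² = d_i² (stations at z=0).
Subtracting the MCB sphere from RID and LON: z² cancels, leaving linear equations in x and y:
167.4 x + 12.0 y = -5725.51
-23.4 x + 44.8 y = 1381.73
Solving: x ≈ -35.099, y ≈ 12.509 km (keep extra digits for the depth step; rounded: -35.1, 12.5).
Then from the MCB sphere: z² = 39.57² − (x + 13.9)² − (y − 18.3)² with x = -35.099, y = 12.509, so z ≈ 32.907 ≈ 32.9 km.

x ≈ -35.1 km, y ≈ 12.5 km, depth ≈ 32.9 km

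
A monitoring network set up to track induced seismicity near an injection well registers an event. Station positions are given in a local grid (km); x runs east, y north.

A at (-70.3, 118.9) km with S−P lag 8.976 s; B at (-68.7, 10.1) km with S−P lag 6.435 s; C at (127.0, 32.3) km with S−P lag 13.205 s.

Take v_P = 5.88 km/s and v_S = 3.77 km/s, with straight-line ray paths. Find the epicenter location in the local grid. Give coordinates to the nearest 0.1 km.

-11.1 km east, 45.5 km north

Distance from S−P lag: d = Δt · v_P v_S / (v_P − v_S) = Δt · (5.88·3.77)/(5.88−3.77) ≈ 10.5060·Δt.
So d_A = 94.30, d_B = 67.61, d_C = 138.73 km.
Circle about each station: (x + 70.3)² + (y − 118.9)² = 94.30²; (x + 68.7)² + (y − 10.1)² = 67.61²; (x − 127.0)² + (y − 32.3)² = 138.73².
Subtracting pairs of circle equations eliminates x²+y² and gives linear equations (the radical axes):
3.2 x − 217.6 y = -9936.22
394.6 x − 173.2 y = -12260.53
Solving the 2×2 system: x ≈ -11.1, y ≈ 45.5 km.
Check against A (with the unrounded x, y): √((x + 70.3)²+(y − 118.9)²) = 94.30 ≈ 94.30 km. ✓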